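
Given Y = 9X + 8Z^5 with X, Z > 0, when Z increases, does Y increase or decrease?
Y increases

Taking the partial derivative:
∂Y/∂Z = 40Z^4

∂Y/∂Z = 40Z^4 > 0 (assuming positive values)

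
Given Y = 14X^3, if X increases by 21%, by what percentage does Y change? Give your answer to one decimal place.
77.2%

For Y = 14X^3:
If X → X(1 + 0.21)
Then Y → Y · (1 + 0.21)^3
     ≈ Y · 1.7716

Percentage change = ((1 + 0.21)^3 − 1) × 100% ≈ 77.2%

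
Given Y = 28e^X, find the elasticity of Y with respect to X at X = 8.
Elasticity = 8

Elasticity = (dY/dX) · (X/Y)

dY/dX = 28·e^X
At X = 8: dY/dX = 28·e^8, Y = 28·e^8

Elasticity = (28·e^8) · (8 / (28·e^8)) = 8

Interpretation: for a small percentage change in X, the percentage change in Y is approximately 8.00 times as large.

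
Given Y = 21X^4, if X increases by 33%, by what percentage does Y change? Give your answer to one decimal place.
212.9%

For Y = 21X^4:
If X → X(1 + 0.33)
Then Y → Y · (1 + 0.33)^4
     ≈ Y · 3.1290

Percentage change = ((1 + 0.33)^4 − 1) × 100% ≈ 212.9%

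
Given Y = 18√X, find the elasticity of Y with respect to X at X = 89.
Elasticity = 1/2

Elasticity = (dY/dX) · (X/Y)

dY/dX = 9/√X
At X = 89: dY/dX = 9·√89/89, Y = 18·√89

Elasticity = (9·√89/89) · (89 / (18·√89)) = 1/2

Interpretation: for a small percentage change in X, the percentage change in Y is approximately 0.50 times as large.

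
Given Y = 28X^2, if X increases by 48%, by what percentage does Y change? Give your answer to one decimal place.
119.0%

For Y = 28X^2:
If X → X(1 + 0.48)
Then Y → Y · (1 + 0.48)^2
     = Y · 2.1904

Percentage change = ((1 + 0.48)^2 − 1) × 100% ≈ 119.0%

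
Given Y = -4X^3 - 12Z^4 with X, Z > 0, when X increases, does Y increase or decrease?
Y decreases

Taking the partial derivative:
∂Y/∂X = -12X^2

∂Y/∂X = -12X^2 < 0 (assuming positive values)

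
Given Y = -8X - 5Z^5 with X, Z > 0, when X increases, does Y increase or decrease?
Y decreases

Taking the partial derivative:
∂Y/∂X = -8

∂Y/∂X = -8 < 0 (assuming positive values)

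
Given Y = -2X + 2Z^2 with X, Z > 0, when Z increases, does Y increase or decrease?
Y increases

Taking the partial derivative:
∂Y/∂Z = 4Z

∂Y/∂Z = 4Z > 0 (assuming positive values)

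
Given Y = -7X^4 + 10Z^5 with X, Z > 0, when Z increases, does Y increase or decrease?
Y increases

Taking the partial derivative:
∂Y/∂Z = 50Z^4

∂Y/∂Z = 50Z^4 > 0 (assuming positive values)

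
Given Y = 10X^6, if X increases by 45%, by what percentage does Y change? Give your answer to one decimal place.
829.4%

For Y = 10X^6:
If X → X(1 + 0.45)
Then Y → Y · (1 + 0.45)^6
     ≈ Y · 9.2941

Percentage change = ((1 + 0.45)^6 − 1) × 100% ≈ 829.4%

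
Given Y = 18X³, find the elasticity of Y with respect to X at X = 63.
Elasticity = 3

Elasticity = (dY/dX) · (X/Y)

dY/dX = 54·X²
At X = 63: dY/dX = 214326, Y = 4500846

Elasticity = 214326 · (63 / 4500846) = 3

Interpretation: for a small percentage change in X, the percentage change in Y is approximately 3.00 times as large.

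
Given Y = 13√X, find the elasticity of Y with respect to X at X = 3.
Elasticity = 1/2

Elasticity = (dY/dX) · (X/Y)

dY/dX = 13/(2·√X)
At X = 3: dY/dX = 13·√3/6, Y = 13·√3

Elasticity = (13·√3/6) · (3 / (13·√3)) = 1/2

Interpretation: for a small percentage change in X, the percentage change in Y is approximately 0.50 times as large.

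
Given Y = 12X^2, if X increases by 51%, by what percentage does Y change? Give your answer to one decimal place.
128.0%

For Y = 12X^2:
If X → X(1 + 0.51)
Then Y → Y · (1 + 0.51)^2
     = Y · 2.2801

Percentage change = ((1 + 0.51)^2 − 1) × 100% ≈ 128.0%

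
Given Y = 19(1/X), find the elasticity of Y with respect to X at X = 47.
Elasticity = -1

Elasticity = (dY/dX) · (X/Y)

dY/dX = -19/X²
At X = 47: dY/dX = -19/2209, Y = 19/47

Elasticity = (-19/2209) · (47 / (19/47)) = -1

Interpretation: for a small percentage change in X, the percentage change in Y is approximately -1.00 times as large.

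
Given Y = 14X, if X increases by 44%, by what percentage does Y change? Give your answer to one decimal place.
44.0%

For Y = 14X:
If X → X(1 + 0.44)
Then Y → Y · (1 + 0.44)^1
     = Y · 1.4400

Percentage change = ((1 + 0.44)^1 − 1) × 100% = 44.0%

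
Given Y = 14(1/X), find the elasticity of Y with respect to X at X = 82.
Elasticity = -1

Elasticity = (dY/dX) · (X/Y)

dY/dX = -14/X²
At X = 82: dY/dX = -7/3362, Y = 7/41

Elasticity = (-7/3362) · (82 / (7/41)) = -1

Interpretation: for a small percentage change in X, the percentage change in Y is approximately -1.00 times as large.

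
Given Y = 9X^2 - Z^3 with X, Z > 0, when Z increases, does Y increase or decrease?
Y decreases

Taking the partial derivative:
∂Y/∂Z = -3Z^2

∂Y/∂Z = -3Z^2 < 0 (assuming positive values)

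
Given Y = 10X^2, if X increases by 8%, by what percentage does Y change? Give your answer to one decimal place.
16.6%

For Y = 10X^2:
If X → X(1 + 0.08)
Then Y → Y · (1 + 0.08)^2
     = Y · 1.1664

Percentage change = ((1 + 0.08)^2 − 1) × 100% ≈ 16.6%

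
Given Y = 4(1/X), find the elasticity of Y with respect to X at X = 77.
Elasticity = -1

Elasticity = (dY/dX) · (X/Y)

dY/dX = -4/X²
At X = 77: dY/dX = -4/5929, Y = 4/77

Elasticity = (-4/5929) · (77 / (4/77)) = -1

Interpretation: for a small percentage change in X, the percentage change in Y is approximately -1.00 times as large.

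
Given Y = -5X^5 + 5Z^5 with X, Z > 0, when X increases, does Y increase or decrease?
Y decreases

Taking the partial derivative:
∂Y/∂X = -25X^4

∂Y/∂X = -25X^4 < 0 (assuming positive values)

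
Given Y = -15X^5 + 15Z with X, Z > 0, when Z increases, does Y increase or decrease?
Y increases

Taking the partial derivative:
∂Y/∂Z = 15

∂Y/∂Z = 15 > 0 (assuming positive values)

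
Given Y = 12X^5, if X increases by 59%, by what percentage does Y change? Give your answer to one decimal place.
916.2%

For Y = 12X^5:
If X → X(1 + 0.59)
Then Y → Y · (1 + 0.59)^5
     ≈ Y · 10.1622

Percentage change = ((1 + 0.59)^5 − 1) × 100% ≈ 916.2%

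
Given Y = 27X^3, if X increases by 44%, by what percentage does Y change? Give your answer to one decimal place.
198.6%

For Y = 27X^3:
If X → X(1 + 0.44)
Then Y → Y · (1 + 0.44)^3
     ≈ Y · 2.9860

Percentage change = ((1 + 0.44)^3 − 1) × 100% ≈ 198.6%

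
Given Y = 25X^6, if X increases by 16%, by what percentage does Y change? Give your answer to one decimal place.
143.6%

For Y = 25X^6:
If X → X(1 + 0.16)
Then Y → Y · (1 + 0.16)^6
     ≈ Y · 2.4364

Percentage change = ((1 + 0.16)^6 − 1) × 100% ≈ 143.6%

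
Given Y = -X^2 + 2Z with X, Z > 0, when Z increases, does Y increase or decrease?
Y increases

Taking the partial derivative:
∂Y/∂Z = 2

∂Y/∂Z = 2 > 0 (assuming positive values)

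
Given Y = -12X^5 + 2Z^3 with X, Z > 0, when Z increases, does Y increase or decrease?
Y increases

Taking the partial derivative:
∂Y/∂Z = 6Z^2

∂Y/∂Z = 6Z^2 > 0 (assuming positive values)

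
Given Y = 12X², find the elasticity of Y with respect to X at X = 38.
Elasticity = 2

Elasticity = (dY/dX) · (X/Y)

dY/dX = 24·X
At X = 38: dY/dX = 912, Y = 17328

Elasticity = 912 · (38 / 17328) = 2

Interpretation: for a small percentage change in X, the percentage change in Y is approximately 2.00 times as large.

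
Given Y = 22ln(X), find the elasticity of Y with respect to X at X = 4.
Elasticity = 1/ln(4) ≈ 0.7213

Elasticity = (dY/dX) · (X/Y)

dY/dX = 22/X
At X = 4: dY/dX = 11/2, Y = 22·ln(4)

Elasticity = (11/2) · (4 / (22·ln(4))) = 1/ln(4) ≈ 0.7213

Interpretation: for a small percentage change in X, the percentage change in Y is approximately 0.72 times as large.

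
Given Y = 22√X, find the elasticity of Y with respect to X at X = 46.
Elasticity = 1/2

Elasticity = (dY/dX) · (X/Y)

dY/dX = 11/√X
At X = 46: dY/dX = 11·√46/46, Y = 22·√46

Elasticity = (11·√46/46) · (46 / (22·√46)) = 1/2

Interpretation: for a small percentage change in X, the percentage change in Y is approximately 0.50 times as large.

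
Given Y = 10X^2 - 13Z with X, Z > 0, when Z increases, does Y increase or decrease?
Y decreases

Taking the partial derivative:
∂Y/∂Z = -13

∂Y/∂Z = -13 < 0 (assuming positive values)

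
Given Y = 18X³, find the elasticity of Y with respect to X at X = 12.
Elasticity = 3

Elasticity = (dY/dX) · (X/Y)

dY/dX = 54·X²
At X = 12: dY/dX = 7776, Y = 31104

Elasticity = 7776 · (12 / 31104) = 3

Interpretation: for a small percentage change in X, the percentage change in Y is approximately 3.00 times as large.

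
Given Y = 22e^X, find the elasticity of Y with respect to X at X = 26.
Elasticity = 26

Elasticity = (dY/dX) · (X/Y)

dY/dX = 22·e^X
At X = 26: dY/dX = 22·e^26, Y = 22·e^26

Elasticity = (22·e^26) · (26 / (22·e^26)) = 26

Interpretation: for a small percentage change in X, the percentage change in Y is approximately 26.00 times as large.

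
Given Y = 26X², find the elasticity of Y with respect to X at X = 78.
Elasticity = 2

Elasticity = (dY/dX) · (X/Y)

dY/dX = 52·X
At X = 78: dY/dX = 4056, Y = 158184

Elasticity = 4056 · (78 / 158184) = 2

Interpretation: for a small percentage change in X, the percentage change in Y is approximately 2.00 times as large.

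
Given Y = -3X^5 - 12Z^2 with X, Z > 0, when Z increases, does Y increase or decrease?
Y decreases

Taking the partial derivative:
∂Y/∂Z = -24Z

∂Y/∂Z = -24Z < 0 (assuming positive values)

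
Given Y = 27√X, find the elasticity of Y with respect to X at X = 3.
Elasticity = 1/2

Elasticity = (dY/dX) · (X/Y)

dY/dX = 27/(2·√X)
At X = 3: dY/dX = 9·√3/2, Y = 27·√3

Elasticity = (9·√3/2) · (3 / (27·√3)) = 1/2

Interpretation: for a small percentage change in X, the percentage change in Y is approximately 0.50 times as large.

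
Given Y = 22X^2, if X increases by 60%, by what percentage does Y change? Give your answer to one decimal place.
156.0%

For Y = 22X^2:
If X → X(1 + 0.6)
Then Y → Y · (1 + 0.6)^2
     = Y · 2.5600

Percentage change = ((1 + 0.6)^2 − 1) × 100% = 156.0%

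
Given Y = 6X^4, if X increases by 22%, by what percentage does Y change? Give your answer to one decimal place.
121.5%

For Y = 6X^4:
If X → X(1 + 0.22)
Then Y → Y · (1 + 0.22)^4
     ≈ Y · 2.2153

Percentage change = ((1 + 0.22)^4 − 1) × 100% ≈ 121.5%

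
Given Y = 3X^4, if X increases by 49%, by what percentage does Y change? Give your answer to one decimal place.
392.9%

For Y = 3X^4:
If X → X(1 + 0.49)
Then Y → Y · (1 + 0.49)^4
     ≈ Y · 4.9288

Percentage change = ((1 + 0.49)^4 − 1) × 100% ≈ 392.9%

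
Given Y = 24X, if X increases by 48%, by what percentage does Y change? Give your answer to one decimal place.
48.0%

For Y = 24X:
If X → X(1 + 0.48)
Then Y → Y · (1 + 0.48)^1
     = Y · 1.4800

Percentage change = ((1 + 0.48)^1 − 1) × 100% = 48.0%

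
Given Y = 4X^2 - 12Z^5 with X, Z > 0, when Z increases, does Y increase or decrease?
Y decreases

Taking the partial derivative:
∂Y/∂Z = -60Z^4

∂Y/∂Z = -60Z^4 < 0 (assuming positive values)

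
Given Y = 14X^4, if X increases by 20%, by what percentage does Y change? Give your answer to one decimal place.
107.4%

For Y = 14X^4:
If X → X(1 + 0.2)
Then Y → Y · (1 + 0.2)^4
     = Y · 2.0736

Percentage change = ((1 + 0.2)^4 − 1) × 100% ≈ 107.4%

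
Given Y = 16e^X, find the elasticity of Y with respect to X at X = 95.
Elasticity = 95

Elasticity = (dY/dX) · (X/Y)

dY/dX = 16·e^X
At X = 95: dY/dX = 16·e^95, Y = 16·e^95

Elasticity = (16·e^95) · (95 / (16·e^95)) = 95

Interpretation: for a small percentage change in X, the percentage change in Y is approximately 95.00 times as large.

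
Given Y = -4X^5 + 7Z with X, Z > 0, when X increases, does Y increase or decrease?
Y decreases

Taking the partial derivative:
∂Y/∂X = -20X^4

∂Y/∂X = -20X^4 < 0 (assuming positive values)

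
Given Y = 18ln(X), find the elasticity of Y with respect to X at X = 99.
Elasticity = 1/ln(99) ≈ 0.2176

Elasticity = (dY/dX) · (X/Y)

dY/dX = 18/X
At X = 99: dY/dX = 2/11, Y = 18·ln(99)

Elasticity = (2/11) · (99 / (18·ln(99))) = 1/ln(99) ≈ 0.2176

Interpretation: for a small percentage change in X, the percentage change in Y is approximately 0.22 times as large.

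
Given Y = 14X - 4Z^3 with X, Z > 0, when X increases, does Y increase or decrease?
Y increases

Taking the partial derivative:
∂Y/∂X = 14

∂Y/∂X = 14 > 0 (assuming positive values)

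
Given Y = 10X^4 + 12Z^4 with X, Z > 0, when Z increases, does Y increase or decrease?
Y increases

Taking the partial derivative:
∂Y/∂Z = 48Z^3

∂Y/∂Z = 48Z^3 > 0 (assuming positive values)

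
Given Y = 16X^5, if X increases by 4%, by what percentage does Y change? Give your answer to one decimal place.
21.7%

For Y = 16X^5:
If X → X(1 + 0.04)
Then Y → Y · (1 + 0.04)^5
     ≈ Y · 1.2167

Percentage change = ((1 + 0.04)^5 − 1) × 100% ≈ 21.7%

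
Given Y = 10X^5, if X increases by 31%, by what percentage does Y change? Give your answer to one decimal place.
285.8%

For Y = 10X^5:
If X → X(1 + 0.31)
Then Y → Y · (1 + 0.31)^5
     ≈ Y · 3.8579

Percentage change = ((1 + 0.31)^5 − 1) × 100% ≈ 285.8%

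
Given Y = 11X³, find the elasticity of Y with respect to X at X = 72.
Elasticity = 3

Elasticity = (dY/dX) · (X/Y)

dY/dX = 33·X²
At X = 72: dY/dX = 171072, Y = 4105728

Elasticity = 171072 · (72 / 4105728) = 3

Interpretation: for a small percentage change in X, the percentage change in Y is approximately 3.00 times as large.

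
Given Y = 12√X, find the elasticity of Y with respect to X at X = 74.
Elasticity = 1/2

Elasticity = (dY/dX) · (X/Y)

dY/dX = 6/√X
At X = 74: dY/dX = 3·√74/37, Y = 12·√74

Elasticity = (3·√74/37) · (74 / (12·√74)) = 1/2

Interpretation: for a small percentage change in X, the percentage change in Y is approximately 0.50 times as large.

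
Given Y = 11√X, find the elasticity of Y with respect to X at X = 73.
Elasticity = 1/2

Elasticity = (dY/dX) · (X/Y)

dY/dX = 11/(2·√X)
At X = 73: dY/dX = 11·√73/146, Y = 11·√73

Elasticity = (11·√73/146) · (73 / (11·√73)) = 1/2

Interpretation: for a small percentage change in X, the percentage change in Y is approximately 0.50 times as large.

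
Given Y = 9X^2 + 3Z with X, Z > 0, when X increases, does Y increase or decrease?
Y increases

Taking the partial derivative:
∂Y/∂X = 18X

∂Y/∂X = 18X > 0 (assuming positive values)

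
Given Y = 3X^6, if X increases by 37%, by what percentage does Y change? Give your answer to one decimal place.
561.2%

For Y = 3X^6:
If X → X(1 + 0.37)
Then Y → Y · (1 + 0.37)^6
     ≈ Y · 6.6119

Percentage change = ((1 + 0.37)^6 − 1) × 100% ≈ 561.2%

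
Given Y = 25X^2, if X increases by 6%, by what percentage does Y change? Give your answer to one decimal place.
12.4%

For Y = 25X^2:
If X → X(1 + 0.06)
Then Y → Y · (1 + 0.06)^2
     = Y · 1.1236

Percentage change = ((1 + 0.06)^2 − 1) × 100% ≈ 12.4%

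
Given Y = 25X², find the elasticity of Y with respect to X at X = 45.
Elasticity = 2

Elasticity = (dY/dX) · (X/Y)

dY/dX = 50·X
At X = 45: dY/dX = 2250, Y = 50625

Elasticity = 2250 · (45 / 50625) = 2

Interpretation: for a small percentage change in X, the percentage change in Y is approximately 2.00 times as large.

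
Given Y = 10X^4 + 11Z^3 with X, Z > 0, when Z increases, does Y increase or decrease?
Y increases

Taking the partial derivative:
∂Y/∂Z = 33Z^2

∂Y/∂Z = 33Z^2 > 0 (assuming positive values)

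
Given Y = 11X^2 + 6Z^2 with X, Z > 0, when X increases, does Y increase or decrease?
Y increases

Taking the partial derivative:
∂Y/∂X = 22X

∂Y/∂X = 22X > 0 (assuming positive values)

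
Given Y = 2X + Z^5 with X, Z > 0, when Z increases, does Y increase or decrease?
Y increases

Taking the partial derivative:
∂Y/∂Z = 5Z^4

∂Y/∂Z = 5Z^4 > 0 (assuming positive values)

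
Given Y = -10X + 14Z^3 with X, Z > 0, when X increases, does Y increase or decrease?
Y decreases

Taking the partial derivative:
∂Y/∂X = -10

∂Y/∂X = -10 < 0 (assuming positive values)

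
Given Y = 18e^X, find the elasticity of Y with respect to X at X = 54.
Elasticity = 54

Elasticity = (dY/dX) · (X/Y)

dY/dX = 18·e^X
At X = 54: dY/dX = 18·e^54, Y = 18·e^54

Elasticity = (18·e^54) · (54 / (18·e^54)) = 54

Interpretation: for a small percentage change in X, the percentage change in Y is approximately 54.00 times as large.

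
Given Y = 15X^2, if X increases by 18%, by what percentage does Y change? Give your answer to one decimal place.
39.2%

For Y = 15X^2:
If X → X(1 + 0.18)
Then Y → Y · (1 + 0.18)^2
     = Y · 1.3924

Percentage change = ((1 + 0.18)^2 − 1) × 100% ≈ 39.2%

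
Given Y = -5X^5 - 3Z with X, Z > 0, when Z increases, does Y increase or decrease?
Y decreases

Taking the partial derivative:
∂Y/∂Z = -3

∂Y/∂Z = -3 < 0 (assuming positive values)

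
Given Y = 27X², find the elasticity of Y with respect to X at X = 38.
Elasticity = 2

Elasticity = (dY/dX) · (X/Y)

dY/dX = 54·X
At X = 38: dY/dX = 2052, Y = 38988

Elasticity = 2052 · (38 / 38988) = 2

Interpretation: for a small percentage change in X, the percentage change in Y is approximately 2.00 times as large.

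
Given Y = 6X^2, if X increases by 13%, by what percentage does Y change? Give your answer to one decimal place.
27.7%

For Y = 6X^2:
If X → X(1 + 0.13)
Then Y → Y · (1 + 0.13)^2
     = Y · 1.2769

Percentage change = ((1 + 0.13)^2 − 1) × 100% ≈ 27.7%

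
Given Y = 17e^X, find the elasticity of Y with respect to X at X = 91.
Elasticity = 91

Elasticity = (dY/dX) · (X/Y)

dY/dX = 17·e^X
At X = 91: dY/dX = 17·e^91, Y = 17·e^91

Elasticity = (17·e^91) · (91 / (17·e^91)) = 91

Interpretation: for a small percentage change in X, the percentage change in Y is approximately 91.00 times as large.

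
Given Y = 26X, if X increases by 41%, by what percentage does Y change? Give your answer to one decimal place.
41.0%

For Y = 26X:
If X → X(1 + 0.41)
Then Y → Y · (1 + 0.41)^1
     = Y · 1.4100

Percentage change = ((1 + 0.41)^1 − 1) × 100% = 41.0%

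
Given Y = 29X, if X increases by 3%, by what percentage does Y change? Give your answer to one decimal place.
3.0%

For Y = 29X:
If X → X(1 + 0.03)
Then Y → Y · (1 + 0.03)^1
     = Y · 1.0300

Percentage change = ((1 + 0.03)^1 − 1) × 100% = 3.0%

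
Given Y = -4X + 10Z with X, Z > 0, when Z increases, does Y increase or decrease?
Y increases

Taking the partial derivative:
∂Y/∂Z = 10

∂Y/∂Z = 10 > 0 (assuming positive values)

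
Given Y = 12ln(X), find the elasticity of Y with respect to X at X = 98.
Elasticity = 1/ln(98) ≈ 0.2181

Elasticity = (dY/dX) · (X/Y)

dY/dX = 12/X
At X = 98: dY/dX = 6/49, Y = 12·ln(98)

Elasticity = (6/49) · (98 / (12·ln(98))) = 1/ln(98) ≈ 0.2181

Interpretation: for a small percentage change in X, the percentage change in Y is approximately 0.22 times as large.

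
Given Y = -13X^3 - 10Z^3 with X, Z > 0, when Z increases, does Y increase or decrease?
Y decreases

Taking the partial derivative:
∂Y/∂Z = -30Z^2

∂Y/∂Z = -30Z^2 < 0 (assuming positive values)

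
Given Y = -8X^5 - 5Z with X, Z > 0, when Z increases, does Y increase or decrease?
Y decreases

Taking the partial derivative:
∂Y/∂Z = -5

∂Y/∂Z = -5 < 0 (assuming positive values)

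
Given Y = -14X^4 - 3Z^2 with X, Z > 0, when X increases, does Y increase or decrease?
Y decreases

Taking the partial derivative:
∂Y/∂X = -56X^3

∂Y/∂X = -56X^3 < 0 (assuming positive values)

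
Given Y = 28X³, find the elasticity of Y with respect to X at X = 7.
Elasticity = 3

Elasticity = (dY/dX) · (X/Y)

dY/dX = 84·X²
At X = 7: dY/dX = 4116, Y = 9604

Elasticity = 4116 · (7 / 9604) = 3

Interpretation: for a small percentage change in X, the percentage change in Y is approximately 3.00 times as large.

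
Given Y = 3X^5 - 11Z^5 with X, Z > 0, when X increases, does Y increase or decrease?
Y increases

Taking the partial derivative:
∂Y/∂X = 15X^4

∂Y/∂X = 15X^4 > 0 (assuming positive values)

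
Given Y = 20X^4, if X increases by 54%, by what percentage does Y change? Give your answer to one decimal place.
462.4%

For Y = 20X^4:
If X → X(1 + 0.54)
Then Y → Y · (1 + 0.54)^4
     ≈ Y · 5.6245

Percentage change = ((1 + 0.54)^4 − 1) × 100% ≈ 462.4%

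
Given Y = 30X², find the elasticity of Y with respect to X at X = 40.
Elasticity = 2

Elasticity = (dY/dX) · (X/Y)

dY/dX = 60·X
At X = 40: dY/dX = 2400, Y = 48000

Elasticity = 2400 · (40 / 48000) = 2

Interpretation: for a small percentage change in X, the percentage change in Y is approximately 2.00 times as large.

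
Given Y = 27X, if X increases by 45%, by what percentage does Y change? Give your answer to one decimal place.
45.0%

For Y = 27X:
If X → X(1 + 0.45)
Then Y → Y · (1 + 0.45)^1
     = Y · 1.4500

Percentage change = ((1 + 0.45)^1 − 1) × 100% = 45.0%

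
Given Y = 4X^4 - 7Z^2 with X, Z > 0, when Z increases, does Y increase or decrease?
Y decreases

Taking the partial derivative:
∂Y/∂Z = -14Z

∂Y/∂Z = -14Z < 0 (assuming positive values)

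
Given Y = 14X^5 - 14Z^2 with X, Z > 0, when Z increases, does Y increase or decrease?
Y decreases

Taking the partial derivative:
∂Y/∂Z = -28Z

∂Y/∂Z = -28Z < 0 (assuming positive values)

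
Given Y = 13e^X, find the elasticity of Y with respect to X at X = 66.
Elasticity = 66

Elasticity = (dY/dX) · (X/Y)

dY/dX = 13·e^X
At X = 66: dY/dX = 13·e^66, Y = 13·e^66

Elasticity = (13·e^66) · (66 / (13·e^66)) = 66

Interpretation: for a small percentage change in X, the percentage change in Y is approximately 66.00 times as large.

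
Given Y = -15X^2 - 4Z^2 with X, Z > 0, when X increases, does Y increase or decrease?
Y decreases

Taking the partial derivative:
∂Y/∂X = -30X

∂Y/∂X = -30X < 0 (assuming positive values)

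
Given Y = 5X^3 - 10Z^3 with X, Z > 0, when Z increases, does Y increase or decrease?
Y decreases

Taking the partial derivative:
∂Y/∂Z = -30Z^2

∂Y/∂Z = -30Z^2 < 0 (assuming positive values)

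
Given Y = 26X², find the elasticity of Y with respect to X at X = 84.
Elasticity = 2

Elasticity = (dY/dX) · (X/Y)

dY/dX = 52·X
At X = 84: dY/dX = 4368, Y = 183456

Elasticity = 4368 · (84 / 183456) = 2

Interpretation: for a small percentage change in X, the percentage change in Y is approximately 2.00 times as large.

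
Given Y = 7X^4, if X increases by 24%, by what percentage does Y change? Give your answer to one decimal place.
136.4%

For Y = 7X^4:
If X → X(1 + 0.24)
Then Y → Y · (1 + 0.24)^4
     ≈ Y · 2.3642

Percentage change = ((1 + 0.24)^4 − 1) × 100% ≈ 136.4%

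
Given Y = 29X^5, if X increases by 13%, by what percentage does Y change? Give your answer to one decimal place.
84.2%

For Y = 29X^5:
If X → X(1 + 0.13)
Then Y → Y · (1 + 0.13)^5
     ≈ Y · 1.8424

Percentage change = ((1 + 0.13)^5 − 1) × 100% ≈ 84.2%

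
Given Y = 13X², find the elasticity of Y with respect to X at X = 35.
Elasticity = 2

Elasticity = (dY/dX) · (X/Y)

dY/dX = 26·X
At X = 35: dY/dX = 910, Y = 15925

Elasticity = 910 · (35 / 15925) = 2

Interpretation: for a small percentage change in X, the percentage change in Y is approximately 2.00 times as large.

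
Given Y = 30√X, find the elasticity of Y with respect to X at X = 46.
Elasticity = 1/2

Elasticity = (dY/dX) · (X/Y)

dY/dX = 15/√X
At X = 46: dY/dX = 15·√46/46, Y = 30·√46

Elasticity = (15·√46/46) · (46 / (30·√46)) = 1/2

Interpretation: for a small percentage change in X, the percentage change in Y is approximately 0.50 times as large.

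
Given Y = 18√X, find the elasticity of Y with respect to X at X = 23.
Elasticity = 1/2

Elasticity = (dY/dX) · (X/Y)

dY/dX = 9/√X
At X = 23: dY/dX = 9·√23/23, Y = 18·√23

Elasticity = (9·√23/23) · (23 / (18·√23)) = 1/2

Interpretation: for a small percentage change in X, the percentage change in Y is approximately 0.50 times as large.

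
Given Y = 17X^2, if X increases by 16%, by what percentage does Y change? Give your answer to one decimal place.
34.6%

For Y = 17X^2:
If X → X(1 + 0.16)
Then Y → Y · (1 + 0.16)^2
     = Y · 1.3456

Percentage change = ((1 + 0.16)^2 − 1) × 100% ≈ 34.6%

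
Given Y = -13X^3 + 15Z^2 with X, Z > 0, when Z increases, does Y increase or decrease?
Y increases

Taking the partial derivative:
∂Y/∂Z = 30Z

∂Y/∂Z = 30Z > 0 (assuming positive values)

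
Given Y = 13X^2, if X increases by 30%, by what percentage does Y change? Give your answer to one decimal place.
69.0%

For Y = 13X^2:
If X → X(1 + 0.3)
Then Y → Y · (1 + 0.3)^2
     = Y · 1.6900

Percentage change = ((1 + 0.3)^2 − 1) × 100% = 69.0%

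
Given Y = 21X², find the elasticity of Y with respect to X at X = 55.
Elasticity = 2

Elasticity = (dY/dX) · (X/Y)

dY/dX = 42·X
At X = 55: dY/dX = 2310, Y = 63525

Elasticity = 2310 · (55 / 63525) = 2

Interpretation: for a small percentage change in X, the percentage change in Y is approximately 2.00 times as large.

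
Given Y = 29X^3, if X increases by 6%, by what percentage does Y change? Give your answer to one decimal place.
19.1%

For Y = 29X^3:
If X → X(1 + 0.06)
Then Y → Y · (1 + 0.06)^3
     ≈ Y · 1.1910

Percentage change = ((1 + 0.06)^3 − 1) × 100% ≈ 19.1%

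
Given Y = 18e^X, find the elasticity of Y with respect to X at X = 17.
Elasticity = 17

Elasticity = (dY/dX) · (X/Y)

dY/dX = 18·e^X
At X = 17: dY/dX = 18·e^17, Y = 18·e^17

Elasticity = (18·e^17) · (17 / (18·e^17)) = 17

Interpretation: for a small percentage change in X, the percentage change in Y is approximately 17.00 times as large.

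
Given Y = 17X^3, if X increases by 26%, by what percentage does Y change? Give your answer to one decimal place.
100.0%

For Y = 17X^3:
If X → X(1 + 0.26)
Then Y → Y · (1 + 0.26)^3
     ≈ Y · 2.0004

Percentage change = ((1 + 0.26)^3 − 1) × 100% ≈ 100.0%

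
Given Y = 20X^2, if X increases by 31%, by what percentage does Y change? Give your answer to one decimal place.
71.6%

For Y = 20X^2:
If X → X(1 + 0.31)
Then Y → Y · (1 + 0.31)^2
     = Y · 1.7161

Percentage change = ((1 + 0.31)^2 − 1) × 100% ≈ 71.6%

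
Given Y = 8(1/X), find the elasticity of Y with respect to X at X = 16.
Elasticity = -1

Elasticity = (dY/dX) · (X/Y)

dY/dX = -8/X²
At X = 16: dY/dX = -1/32, Y = 1/2

Elasticity = (-1/32) · (16 / (1/2)) = -1

Interpretation: for a small percentage change in X, the percentage change in Y is approximately -1.00 times as large.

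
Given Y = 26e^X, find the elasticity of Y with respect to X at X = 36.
Elasticity = 36

Elasticity = (dY/dX) · (X/Y)

dY/dX = 26·e^X
At X = 36: dY/dX = 26·e^36, Y = 26·e^36

Elasticity = (26·e^36) · (36 / (26·e^36)) = 36

Interpretation: for a small percentage change in X, the percentage change in Y is approximately 36.00 times as large.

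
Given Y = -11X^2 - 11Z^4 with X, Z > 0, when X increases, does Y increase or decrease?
Y decreases

Taking the partial derivative:
∂Y/∂X = -22X

∂Y/∂X = -22X < 0 (assuming positive values)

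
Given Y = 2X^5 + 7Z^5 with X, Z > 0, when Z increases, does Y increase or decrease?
Y increases

Taking the partial derivative:
∂Y/∂Z = 35Z^4

∂Y/∂Z = 35Z^4 > 0 (assuming positive values)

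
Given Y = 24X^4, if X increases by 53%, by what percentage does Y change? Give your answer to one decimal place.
448.0%

For Y = 24X^4:
If X → X(1 + 0.53)
Then Y → Y · (1 + 0.53)^4
     ≈ Y · 5.4798

Percentage change = ((1 + 0.53)^4 − 1) × 100% ≈ 448.0%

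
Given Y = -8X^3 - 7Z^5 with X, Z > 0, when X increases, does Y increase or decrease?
Y decreases

Taking the partial derivative:
∂Y/∂X = -24X^2

∂Y/∂X = -24X^2 < 0 (assuming positive values)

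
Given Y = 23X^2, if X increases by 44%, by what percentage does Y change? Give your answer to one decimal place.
107.4%

For Y = 23X^2:
If X → X(1 + 0.44)
Then Y → Y · (1 + 0.44)^2
     = Y · 2.0736

Percentage change = ((1 + 0.44)^2 − 1) × 100% ≈ 107.4%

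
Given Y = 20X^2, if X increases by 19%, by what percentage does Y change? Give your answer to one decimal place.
41.6%

For Y = 20X^2:
If X → X(1 + 0.19)
Then Y → Y · (1 + 0.19)^2
     = Y · 1.4161

Percentage change = ((1 + 0.19)^2 − 1) × 100% ≈ 41.6%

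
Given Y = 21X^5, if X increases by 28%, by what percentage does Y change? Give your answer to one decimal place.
243.6%

For Y = 21X^5:
If X → X(1 + 0.28)
Then Y → Y · (1 + 0.28)^5
     ≈ Y · 3.4360

Percentage change = ((1 + 0.28)^5 − 1) × 100% ≈ 243.6%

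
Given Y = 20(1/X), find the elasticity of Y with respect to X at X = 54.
Elasticity = -1

Elasticity = (dY/dX) · (X/Y)

dY/dX = -20/X²
At X = 54: dY/dX = -5/729, Y = 10/27

Elasticity = (-5/729) · (54 / (10/27)) = -1

Interpretation: for a small percentage change in X, the percentage change in Y is approximately -1.00 times as large.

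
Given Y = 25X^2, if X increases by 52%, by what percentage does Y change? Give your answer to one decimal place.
131.0%

For Y = 25X^2:
If X → X(1 + 0.52)
Then Y → Y · (1 + 0.52)^2
     = Y · 2.3104

Percentage change = ((1 + 0.52)^2 − 1) × 100% ≈ 131.0%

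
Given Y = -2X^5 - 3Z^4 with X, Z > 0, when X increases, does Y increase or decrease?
Y decreases

Taking the partial derivative:
∂Y/∂X = -10X^4

∂Y/∂X = -10X^4 < 0 (assuming positive values)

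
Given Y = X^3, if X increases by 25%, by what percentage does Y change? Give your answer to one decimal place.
95.3%

For Y = X^3:
If X → X(1 + 0.25)
Then Y → Y · (1 + 0.25)^3
     ≈ Y · 1.9531

Percentage change = ((1 + 0.25)^3 − 1) × 100% ≈ 95.3%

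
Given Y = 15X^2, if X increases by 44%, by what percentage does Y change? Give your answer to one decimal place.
107.4%

For Y = 15X^2:
If X → X(1 + 0.44)
Then Y → Y · (1 + 0.44)^2
     = Y · 2.0736

Percentage change = ((1 + 0.44)^2 − 1) × 100% ≈ 107.4%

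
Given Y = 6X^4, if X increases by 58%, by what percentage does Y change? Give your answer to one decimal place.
523.2%

For Y = 6X^4:
If X → X(1 + 0.58)
Then Y → Y · (1 + 0.58)^4
     ≈ Y · 6.2320

Percentage change = ((1 + 0.58)^4 − 1) × 100% ≈ 523.2%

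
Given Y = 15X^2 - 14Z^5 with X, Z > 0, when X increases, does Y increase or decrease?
Y increases

Taking the partial derivative:
∂Y/∂X = 30X

∂Y/∂X = 30X > 0 (assuming positive values)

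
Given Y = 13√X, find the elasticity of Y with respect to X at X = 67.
Elasticity = 1/2

Elasticity = (dY/dX) · (X/Y)

dY/dX = 13/(2·√X)
At X = 67: dY/dX = 13·√67/134, Y = 13·√67

Elasticity = (13·√67/134) · (67 / (13·√67)) = 1/2

Interpretation: for a small percentage change in X, the percentage change in Y is approximately 0.50 times as large.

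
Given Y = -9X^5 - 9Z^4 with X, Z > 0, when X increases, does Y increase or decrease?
Y decreases

Taking the partial derivative:
∂Y/∂X = -45X^4

∂Y/∂X = -45X^4 < 0 (assuming positive values)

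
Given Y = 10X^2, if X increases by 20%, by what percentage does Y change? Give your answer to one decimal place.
44.0%

For Y = 10X^2:
If X → X(1 + 0.2)
Then Y → Y · (1 + 0.2)^2
     = Y · 1.4400

Percentage change = ((1 + 0.2)^2 − 1) × 100% = 44.0%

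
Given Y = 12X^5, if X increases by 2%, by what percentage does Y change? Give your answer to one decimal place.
10.4%

For Y = 12X^5:
If X → X(1 + 0.02)
Then Y → Y · (1 + 0.02)^5
     ≈ Y · 1.1041

Percentage change = ((1 + 0.02)^5 − 1) × 100% ≈ 10.4%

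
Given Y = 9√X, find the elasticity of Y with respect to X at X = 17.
Elasticity = 1/2

Elasticity = (dY/dX) · (X/Y)

dY/dX = 9/(2·√X)
At X = 17: dY/dX = 9·√17/34, Y = 9·√17

Elasticity = (9·√17/34) · (17 / (9·√17)) = 1/2

Interpretation: for a small percentage change in X, the percentage change in Y is approximately 0.50 times as large.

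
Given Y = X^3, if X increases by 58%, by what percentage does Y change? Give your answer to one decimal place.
294.4%

For Y = X^3:
If X → X(1 + 0.58)
Then Y → Y · (1 + 0.58)^3
     ≈ Y · 3.9443

Percentage change = ((1 + 0.58)^3 − 1) × 100% ≈ 294.4%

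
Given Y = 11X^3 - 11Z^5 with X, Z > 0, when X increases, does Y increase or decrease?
Y increases

Taking the partial derivative:
∂Y/∂X = 33X^2

∂Y/∂X = 33X^2 > 0 (assuming positive values)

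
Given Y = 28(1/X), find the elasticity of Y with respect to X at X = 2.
Elasticity = -1

Elasticity = (dY/dX) · (X/Y)

dY/dX = -28/X²
At X = 2: dY/dX = -7, Y = 14

Elasticity = (-7) · (2 / 14) = -1

Interpretation: for a small percentage change in X, the percentage change in Y is approximately -1.00 times as large.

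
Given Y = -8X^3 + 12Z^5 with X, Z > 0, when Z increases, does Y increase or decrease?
Y increases

Taking the partial derivative:
∂Y/∂Z = 60Z^4

∂Y/∂Z = 60Z^4 > 0 (assuming positive values)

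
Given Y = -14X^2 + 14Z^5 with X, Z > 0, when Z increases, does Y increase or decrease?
Y increases

Taking the partial derivative:
∂Y/∂Z = 70Z^4

∂Y/∂Z = 70Z^4 > 0 (assuming positive values)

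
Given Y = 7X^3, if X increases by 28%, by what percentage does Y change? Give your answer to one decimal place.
109.7%

For Y = 7X^3:
If X → X(1 + 0.28)
Then Y → Y · (1 + 0.28)^3
     ≈ Y · 2.0972

Percentage change = ((1 + 0.28)^3 − 1) × 100% ≈ 109.7%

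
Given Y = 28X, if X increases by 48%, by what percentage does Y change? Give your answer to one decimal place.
48.0%

For Y = 28X:
If X → X(1 + 0.48)
Then Y → Y · (1 + 0.48)^1
     = Y · 1.4800

Percentage change = ((1 + 0.48)^1 − 1) × 100% = 48.0%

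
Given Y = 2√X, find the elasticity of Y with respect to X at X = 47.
Elasticity = 1/2

Elasticity = (dY/dX) · (X/Y)

dY/dX = 1/√X
At X = 47: dY/dX = √47/47, Y = 2·√47

Elasticity = (√47/47) · (47 / (2·√47)) = 1/2

Interpretation: for a small percentage change in X, the percentage change in Y is approximately 0.50 times as large.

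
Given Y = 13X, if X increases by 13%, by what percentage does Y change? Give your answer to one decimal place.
13.0%

For Y = 13X:
If X → X(1 + 0.13)
Then Y → Y · (1 + 0.13)^1
     = Y · 1.1300

Percentage change = ((1 + 0.13)^1 − 1) × 100% = 13.0%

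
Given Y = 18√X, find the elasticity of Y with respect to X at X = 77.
Elasticity = 1/2

Elasticity = (dY/dX) · (X/Y)

dY/dX = 9/√X
At X = 77: dY/dX = 9·√77/77, Y = 18·√77

Elasticity = (9·√77/77) · (77 / (18·√77)) = 1/2

Interpretation: for a small percentage change in X, the percentage change in Y is approximately 0.50 times as large.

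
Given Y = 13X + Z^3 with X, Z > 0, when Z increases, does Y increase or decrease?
Y increases

Taking the partial derivative:
∂Y/∂Z = 3Z^2

∂Y/∂Z = 3Z^2 > 0 (assuming positive values)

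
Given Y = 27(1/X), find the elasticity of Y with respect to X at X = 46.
Elasticity = -1

Elasticity = (dY/dX) · (X/Y)

dY/dX = -27/X²
At X = 46: dY/dX = -27/2116, Y = 27/46

Elasticity = (-27/2116) · (46 / (27/46)) = -1

Interpretation: for a small percentage change in X, the percentage change in Y is approximately -1.00 times as large.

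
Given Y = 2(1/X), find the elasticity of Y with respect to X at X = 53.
Elasticity = -1

Elasticity = (dY/dX) · (X/Y)

dY/dX = -2/X²
At X = 53: dY/dX = -2/2809, Y = 2/53

Elasticity = (-2/2809) · (53 / (2/53)) = -1

Interpretation: for a small percentage change in X, the percentage change in Y is approximately -1.00 times as large.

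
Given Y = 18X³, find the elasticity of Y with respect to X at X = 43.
Elasticity = 3

Elasticity = (dY/dX) · (X/Y)

dY/dX = 54·X²
At X = 43: dY/dX = 99846, Y = 1431126

Elasticity = 99846 · (43 / 1431126) = 3

Interpretation: for a small percentage change in X, the percentage change in Y is approximately 3.00 times as large.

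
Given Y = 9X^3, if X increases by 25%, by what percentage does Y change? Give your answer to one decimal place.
95.3%

For Y = 9X^3:
If X → X(1 + 0.25)
Then Y → Y · (1 + 0.25)^3
     ≈ Y · 1.9531

Percentage change = ((1 + 0.25)^3 − 1) × 100% ≈ 95.3%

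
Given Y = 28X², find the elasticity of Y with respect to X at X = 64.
Elasticity = 2

Elasticity = (dY/dX) · (X/Y)

dY/dX = 56·X
At X = 64: dY/dX = 3584, Y = 114688

Elasticity = 3584 · (64 / 114688) = 2

Interpretation: for a small percentage change in X, the percentage change in Y is approximately 2.00 times as large.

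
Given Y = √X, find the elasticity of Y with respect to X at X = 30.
Elasticity = 1/2

Elasticity = (dY/dX) · (X/Y)

dY/dX = 1/(2·√X)
At X = 30: dY/dX = √30/60, Y = √30

Elasticity = (√30/60) · (30 / (√30)) = 1/2

Interpretation: for a small percentage change in X, the percentage change in Y is approximately 0.50 times as large.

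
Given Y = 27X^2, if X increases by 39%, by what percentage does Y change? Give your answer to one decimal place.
93.2%

For Y = 27X^2:
If X → X(1 + 0.39)
Then Y → Y · (1 + 0.39)^2
     = Y · 1.9321

Percentage change = ((1 + 0.39)^2 − 1) × 100% ≈ 93.2%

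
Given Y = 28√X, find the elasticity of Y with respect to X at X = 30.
Elasticity = 1/2

Elasticity = (dY/dX) · (X/Y)

dY/dX = 14/√X
At X = 30: dY/dX = 7·√30/15, Y = 28·√30

Elasticity = (7·√30/15) · (30 / (28·√30)) = 1/2

Interpretation: for a small percentage change in X, the percentage change in Y is approximately 0.50 times as large.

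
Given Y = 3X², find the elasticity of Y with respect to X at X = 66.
Elasticity = 2

Elasticity = (dY/dX) · (X/Y)

dY/dX = 6·X
At X = 66: dY/dX = 396, Y = 13068

Elasticity = 396 · (66 / 13068) = 2

Interpretation: for a small percentage change in X, the percentage change in Y is approximately 2.00 times as large.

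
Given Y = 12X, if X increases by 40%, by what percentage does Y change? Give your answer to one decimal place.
40.0%

For Y = 12X:
If X → X(1 + 0.4)
Then Y → Y · (1 + 0.4)^1
     = Y · 1.4000

Percentage change = ((1 + 0.4)^1 − 1) × 100% = 40.0%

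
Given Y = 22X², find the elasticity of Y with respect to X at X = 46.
Elasticity = 2

Elasticity = (dY/dX) · (X/Y)

dY/dX = 44·X
At X = 46: dY/dX = 2024, Y = 46552

Elasticity = 2024 · (46 / 46552) = 2

Interpretation: for a small percentage change in X, the percentage change in Y is approximately 2.00 times as large.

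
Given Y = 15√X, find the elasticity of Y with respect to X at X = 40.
Elasticity = 1/2

Elasticity = (dY/dX) · (X/Y)

dY/dX = 15/(2·√X)
At X = 40: dY/dX = 3·√10/8, Y = 30·√10

Elasticity = (3·√10/8) · (40 / (30·√10)) = 1/2

Interpretation: for a small percentage change in X, the percentage change in Y is approximately 0.50 times as large.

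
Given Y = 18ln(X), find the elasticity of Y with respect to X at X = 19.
Elasticity = 1/ln(19) ≈ 0.3396

Elasticity = (dY/dX) · (X/Y)

dY/dX = 18/X
At X = 19: dY/dX = 18/19, Y = 18·ln(19)

Elasticity = (18/19) · (19 / (18·ln(19))) = 1/ln(19) ≈ 0.3396

Interpretation: for a small percentage change in X, the percentage change in Y is approximately 0.34 times as large.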